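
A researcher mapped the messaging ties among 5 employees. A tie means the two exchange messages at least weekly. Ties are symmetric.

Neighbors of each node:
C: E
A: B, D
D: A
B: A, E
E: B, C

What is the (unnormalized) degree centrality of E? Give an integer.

E is directly tied to B and C. That is 2 neighbors, so the degree of E is 2.

2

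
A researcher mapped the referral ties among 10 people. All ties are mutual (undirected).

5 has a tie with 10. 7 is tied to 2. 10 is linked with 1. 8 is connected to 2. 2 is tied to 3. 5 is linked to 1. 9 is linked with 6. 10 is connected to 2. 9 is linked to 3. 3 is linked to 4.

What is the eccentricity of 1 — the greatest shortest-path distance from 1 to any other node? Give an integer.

Distances from 1: 2:2, 3:3, 4:4, 5:1, 6:5, 7:3, 8:3, 9:4, 10:1.
The largest is 5 (to 6), so the eccentricity of 1 is 5.

5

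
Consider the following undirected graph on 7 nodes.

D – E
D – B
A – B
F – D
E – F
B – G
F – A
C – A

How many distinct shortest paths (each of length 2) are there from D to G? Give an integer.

1

The shortest distance is 2, and the only length-2 path is D–B–G. So there is exactly 1 shortest path.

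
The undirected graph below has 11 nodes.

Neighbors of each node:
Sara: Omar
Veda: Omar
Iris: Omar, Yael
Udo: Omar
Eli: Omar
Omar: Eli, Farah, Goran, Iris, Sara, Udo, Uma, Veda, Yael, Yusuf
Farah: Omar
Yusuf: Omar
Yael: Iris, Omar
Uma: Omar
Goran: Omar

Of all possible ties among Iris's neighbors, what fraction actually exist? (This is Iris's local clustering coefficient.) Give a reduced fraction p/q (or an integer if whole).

1

Iris's neighbors: Omar and Yael (k = 2).
Possible neighbor pairs: C(2,2) = 1. Edges among them: Omar–Yael → e = 1.
Clustering(Iris) = 1/1.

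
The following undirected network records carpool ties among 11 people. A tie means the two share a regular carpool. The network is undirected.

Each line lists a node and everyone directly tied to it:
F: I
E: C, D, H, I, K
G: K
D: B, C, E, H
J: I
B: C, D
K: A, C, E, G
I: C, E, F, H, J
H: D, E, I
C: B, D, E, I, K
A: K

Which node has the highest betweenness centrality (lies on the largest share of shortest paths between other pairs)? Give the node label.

I

Unnormalized betweenness of each node: A:0, B:0, C:27/2, D:11/6, E:31/3, F:0, G:0, H:1, I:52/3, J:0, K:17.
I has the largest value, 52/3, making it the main broker — the node through which the most shortest paths run.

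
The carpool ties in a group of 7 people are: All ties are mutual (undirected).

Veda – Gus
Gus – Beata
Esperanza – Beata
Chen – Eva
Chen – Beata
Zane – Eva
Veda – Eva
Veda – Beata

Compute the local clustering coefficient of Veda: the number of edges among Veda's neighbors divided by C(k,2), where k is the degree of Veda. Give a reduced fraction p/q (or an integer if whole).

1/3

Veda's neighbors: Beata, Eva, and Gus (k = 3).
Possible neighbor pairs: C(3,2) = 3. Edges among them: Beata–Gus → e = 1.
Clustering(Veda) = 1/3.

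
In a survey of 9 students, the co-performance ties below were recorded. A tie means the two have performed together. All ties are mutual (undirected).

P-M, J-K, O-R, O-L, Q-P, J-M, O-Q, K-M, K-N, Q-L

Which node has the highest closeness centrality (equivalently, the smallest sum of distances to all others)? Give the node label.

Farness (sum of distances to all others) for each node — J:22, K:21, L:22, M:17, N:28, O:21, P:16, Q:17, R:28.
The smallest farness is 16, for P, so P has the highest closeness.

P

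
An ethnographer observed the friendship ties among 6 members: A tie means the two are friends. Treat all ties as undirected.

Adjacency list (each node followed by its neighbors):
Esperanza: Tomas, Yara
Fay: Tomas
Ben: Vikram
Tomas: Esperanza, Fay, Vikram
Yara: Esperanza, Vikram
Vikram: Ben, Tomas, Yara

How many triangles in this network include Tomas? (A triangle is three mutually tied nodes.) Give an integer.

Tomas's neighbors are Esperanza, Fay, and Vikram, but none of them are tied to each other, so no triangle contains Tomas.

0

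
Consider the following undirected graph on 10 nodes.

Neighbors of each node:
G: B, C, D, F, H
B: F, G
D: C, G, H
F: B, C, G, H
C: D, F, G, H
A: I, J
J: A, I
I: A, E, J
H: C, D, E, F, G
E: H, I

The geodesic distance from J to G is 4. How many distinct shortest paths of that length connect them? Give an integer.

1

The shortest distance is 4, and the only length-4 path is J–I–E–H–G. So there is exactly 1 shortest path.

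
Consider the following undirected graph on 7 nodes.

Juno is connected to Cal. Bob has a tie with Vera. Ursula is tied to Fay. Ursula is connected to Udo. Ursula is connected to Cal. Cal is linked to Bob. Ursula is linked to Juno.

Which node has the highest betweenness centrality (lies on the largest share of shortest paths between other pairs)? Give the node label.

Ursula

Unnormalized betweenness of each node: Bob:5, Cal:8, Fay:0, Juno:0, Udo:0, Ursula:9, Vera:0.
Ursula has the largest value, 9, making it the main broker — the node through which the most shortest paths run.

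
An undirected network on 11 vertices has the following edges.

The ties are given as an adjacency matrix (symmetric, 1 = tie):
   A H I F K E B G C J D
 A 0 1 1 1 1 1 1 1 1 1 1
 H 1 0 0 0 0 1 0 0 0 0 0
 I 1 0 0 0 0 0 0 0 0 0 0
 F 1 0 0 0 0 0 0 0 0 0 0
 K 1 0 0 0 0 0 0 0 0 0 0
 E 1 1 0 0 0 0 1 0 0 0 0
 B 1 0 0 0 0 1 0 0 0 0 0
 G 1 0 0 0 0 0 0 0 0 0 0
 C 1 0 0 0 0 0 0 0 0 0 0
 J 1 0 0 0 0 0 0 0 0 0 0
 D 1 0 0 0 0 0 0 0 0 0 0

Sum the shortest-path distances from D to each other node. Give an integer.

19

Distances from D: A:1, B:2, C:2, E:2, F:2, G:2, H:2, I:2, J:2, K:2.
Sum = 1 + 2 + 2 + 2 + 2 + 2 + 2 + 2 + 2 + 2 = 19.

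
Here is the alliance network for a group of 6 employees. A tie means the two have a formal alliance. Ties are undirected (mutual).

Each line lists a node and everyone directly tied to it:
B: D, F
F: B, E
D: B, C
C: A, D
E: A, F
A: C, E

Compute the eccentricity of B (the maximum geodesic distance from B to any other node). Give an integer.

3

Distances from B: A:3, C:2, D:1, E:2, F:1.
The largest is 3 (to A), so the eccentricity of B is 3.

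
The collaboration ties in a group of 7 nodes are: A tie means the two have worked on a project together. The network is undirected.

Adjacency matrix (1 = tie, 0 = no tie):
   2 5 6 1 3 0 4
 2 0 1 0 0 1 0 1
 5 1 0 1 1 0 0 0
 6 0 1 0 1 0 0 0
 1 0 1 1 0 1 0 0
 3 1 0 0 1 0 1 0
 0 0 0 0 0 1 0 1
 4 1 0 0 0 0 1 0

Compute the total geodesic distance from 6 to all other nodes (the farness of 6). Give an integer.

Distances from 6: 0:3, 1:1, 2:2, 3:2, 4:3, 5:1.
Sum = 3 + 1 + 2 + 2 + 3 + 1 = 12.

12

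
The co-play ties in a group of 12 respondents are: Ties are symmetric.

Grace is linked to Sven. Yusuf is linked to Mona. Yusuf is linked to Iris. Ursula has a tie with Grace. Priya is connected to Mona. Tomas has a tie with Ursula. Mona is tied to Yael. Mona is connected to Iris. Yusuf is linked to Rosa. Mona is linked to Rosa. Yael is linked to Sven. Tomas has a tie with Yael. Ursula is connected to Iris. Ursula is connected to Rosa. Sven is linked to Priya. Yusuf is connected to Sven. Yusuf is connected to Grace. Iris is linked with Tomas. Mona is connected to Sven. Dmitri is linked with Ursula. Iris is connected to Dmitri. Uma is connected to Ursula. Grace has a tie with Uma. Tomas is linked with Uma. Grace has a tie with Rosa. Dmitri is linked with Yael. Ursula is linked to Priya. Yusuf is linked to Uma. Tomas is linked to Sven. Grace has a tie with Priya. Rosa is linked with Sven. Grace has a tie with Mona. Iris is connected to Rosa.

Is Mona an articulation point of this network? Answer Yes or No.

No

Even without Mona, every remaining node can still reach every other (the residual graph is connected), so Mona is not a cut vertex.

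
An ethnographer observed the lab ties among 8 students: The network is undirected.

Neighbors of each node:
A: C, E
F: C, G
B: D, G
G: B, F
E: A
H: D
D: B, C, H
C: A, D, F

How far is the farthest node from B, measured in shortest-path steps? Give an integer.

4

Distances from B: A:3, C:2, D:1, E:4, F:2, G:1, H:2.
The largest is 4 (to E), so the eccentricity of B is 4.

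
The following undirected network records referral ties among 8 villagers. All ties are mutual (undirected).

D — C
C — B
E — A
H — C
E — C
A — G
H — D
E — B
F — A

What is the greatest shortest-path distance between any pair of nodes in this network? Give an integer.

Eccentricity of each node (its greatest distance to any other): A:3, B:3, C:3, D:4, E:2, F:4, G:4, H:4.
The maximum eccentricity is 4, realized for instance by the pair G–D via G – A – E – C – D. So the diameter is 4.

4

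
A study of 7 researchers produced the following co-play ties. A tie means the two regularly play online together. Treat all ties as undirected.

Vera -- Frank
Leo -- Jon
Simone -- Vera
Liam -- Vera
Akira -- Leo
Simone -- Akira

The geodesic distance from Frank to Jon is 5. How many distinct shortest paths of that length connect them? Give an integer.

1

The shortest distance is 5, and the only length-5 path is Frank–Vera–Simone–Akira–Leo–Jon. So there is exactly 1 shortest path.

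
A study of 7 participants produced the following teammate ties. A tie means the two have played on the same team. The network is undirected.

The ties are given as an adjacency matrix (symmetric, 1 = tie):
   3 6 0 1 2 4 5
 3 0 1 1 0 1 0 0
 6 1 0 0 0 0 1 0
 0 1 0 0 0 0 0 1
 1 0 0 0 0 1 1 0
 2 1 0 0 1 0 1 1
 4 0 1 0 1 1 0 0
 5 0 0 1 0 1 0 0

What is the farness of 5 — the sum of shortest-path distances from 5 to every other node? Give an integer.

11

Distances from 5: 0:1, 1:2, 2:1, 3:2, 4:2, 6:3.
Sum = 1 + 2 + 1 + 2 + 2 + 3 = 11.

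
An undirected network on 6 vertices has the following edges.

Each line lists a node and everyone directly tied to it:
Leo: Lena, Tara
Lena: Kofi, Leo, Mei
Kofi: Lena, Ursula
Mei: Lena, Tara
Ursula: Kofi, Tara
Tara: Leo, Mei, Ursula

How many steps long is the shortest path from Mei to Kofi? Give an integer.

2

One shortest route is Mei – Lena – Kofi, which uses 2 edges, and Mei and Kofi are not directly tied, so nothing shorter exists. So d(Mei,Kofi) = 2.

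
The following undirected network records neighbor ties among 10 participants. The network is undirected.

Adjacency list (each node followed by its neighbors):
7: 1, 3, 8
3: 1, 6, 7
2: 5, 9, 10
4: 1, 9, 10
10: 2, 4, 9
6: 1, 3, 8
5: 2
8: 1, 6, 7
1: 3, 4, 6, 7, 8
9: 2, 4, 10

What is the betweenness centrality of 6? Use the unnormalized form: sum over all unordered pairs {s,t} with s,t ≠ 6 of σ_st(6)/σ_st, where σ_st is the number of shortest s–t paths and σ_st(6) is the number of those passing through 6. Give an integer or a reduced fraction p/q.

Pairs whose geodesics pass through 6 — 8–3: 1/3.
All other pairs contribute 0.
Summing the contributions gives betweenness(6) = 1/3.

1/3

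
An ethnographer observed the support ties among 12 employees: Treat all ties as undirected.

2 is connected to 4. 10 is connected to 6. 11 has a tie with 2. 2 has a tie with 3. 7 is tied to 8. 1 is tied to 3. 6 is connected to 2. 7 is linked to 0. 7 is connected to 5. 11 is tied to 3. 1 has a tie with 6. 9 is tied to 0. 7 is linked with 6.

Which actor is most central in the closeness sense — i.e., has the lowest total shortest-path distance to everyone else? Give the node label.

Farness (sum of distances to all others) for each node — 0:29, 1:26, 2:23, 3:30, 4:33, 5:31, 6:19, 7:21, 8:31, 9:39, 10:29, 11:31.
The smallest farness is 19, for 6, so 6 has the highest closeness.

6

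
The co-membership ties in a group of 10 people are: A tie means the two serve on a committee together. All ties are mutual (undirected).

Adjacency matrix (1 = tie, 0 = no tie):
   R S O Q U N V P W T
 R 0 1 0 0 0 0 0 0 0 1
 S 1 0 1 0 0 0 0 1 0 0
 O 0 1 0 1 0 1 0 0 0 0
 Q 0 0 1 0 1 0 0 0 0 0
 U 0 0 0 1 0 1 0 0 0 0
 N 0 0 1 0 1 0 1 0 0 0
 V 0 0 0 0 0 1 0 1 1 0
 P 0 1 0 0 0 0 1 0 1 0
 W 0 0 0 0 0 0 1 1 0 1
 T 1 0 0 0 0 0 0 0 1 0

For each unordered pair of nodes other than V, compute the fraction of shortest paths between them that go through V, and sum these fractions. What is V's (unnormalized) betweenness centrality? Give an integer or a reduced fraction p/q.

Pairs whose geodesics pass through V — O–W: 1/2; Q–W: 2/3; U–P: 1; U–W: 1; U–T: 1; N–P: 1; N–W: 1; N–T: 1.
All other pairs contribute 0.
Summing the contributions gives betweenness(V) = 43/6.

43/6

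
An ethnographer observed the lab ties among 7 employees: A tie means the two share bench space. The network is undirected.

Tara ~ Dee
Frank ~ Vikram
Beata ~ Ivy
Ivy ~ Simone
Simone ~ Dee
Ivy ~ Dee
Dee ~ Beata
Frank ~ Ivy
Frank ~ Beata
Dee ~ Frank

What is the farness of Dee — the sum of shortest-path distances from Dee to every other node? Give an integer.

Distances from Dee: Beata:1, Frank:1, Ivy:1, Simone:1, Tara:1, Vikram:2.
Sum = 1 + 1 + 1 + 1 + 1 + 2 = 7.

7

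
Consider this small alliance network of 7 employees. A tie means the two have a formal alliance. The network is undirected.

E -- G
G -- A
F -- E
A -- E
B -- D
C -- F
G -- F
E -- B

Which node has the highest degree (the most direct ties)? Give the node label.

Degrees — A:2, B:2, C:1, D:1, E:4, F:3, G:3.
The maximum is 4, attained only by E.

E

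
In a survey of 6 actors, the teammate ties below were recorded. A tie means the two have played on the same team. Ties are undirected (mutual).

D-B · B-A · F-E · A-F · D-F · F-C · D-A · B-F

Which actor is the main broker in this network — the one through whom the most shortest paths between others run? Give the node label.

F

Unnormalized betweenness of each node: A:0, B:0, C:0, D:0, E:0, F:7.
F has the largest value, 7, making it the main broker — the node through which the most shortest paths run.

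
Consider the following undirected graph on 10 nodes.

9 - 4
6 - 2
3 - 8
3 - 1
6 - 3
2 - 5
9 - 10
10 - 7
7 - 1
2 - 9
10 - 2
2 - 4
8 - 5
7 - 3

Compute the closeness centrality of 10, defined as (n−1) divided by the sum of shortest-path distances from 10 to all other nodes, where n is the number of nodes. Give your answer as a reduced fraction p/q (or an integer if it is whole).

9/16

Distances from 10: 1:2, 2:1, 3:2, 4:2, 5:2, 6:2, 7:1, 8:3, 9:1. Sum = 16.
n = 10, so closeness = 9/16.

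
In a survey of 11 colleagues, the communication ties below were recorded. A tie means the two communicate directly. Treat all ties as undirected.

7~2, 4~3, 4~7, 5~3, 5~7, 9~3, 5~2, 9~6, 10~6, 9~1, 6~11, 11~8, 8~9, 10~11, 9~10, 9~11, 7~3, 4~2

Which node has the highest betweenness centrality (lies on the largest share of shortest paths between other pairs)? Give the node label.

9

Unnormalized betweenness of each node: 1:0, 2:1/3, 3:73/3, 4:7/3, 5:7/3, 6:0, 7:8/3, 8:0, 9:30, 10:0, 11:1.
9 has the largest value, 30, making it the main broker — the node through which the most shortest paths run.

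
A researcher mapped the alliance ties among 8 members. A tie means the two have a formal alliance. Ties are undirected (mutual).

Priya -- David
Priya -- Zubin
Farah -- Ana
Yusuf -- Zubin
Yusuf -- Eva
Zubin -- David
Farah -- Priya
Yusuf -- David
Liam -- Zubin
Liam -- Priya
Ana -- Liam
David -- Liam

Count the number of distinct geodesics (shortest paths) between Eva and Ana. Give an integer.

2

The shortest distance is 4. The length-4 paths are: Eva–Yusuf–David–Liam–Ana; Eva–Yusuf–Zubin–Liam–Ana.
That gives 2 distinct shortest paths.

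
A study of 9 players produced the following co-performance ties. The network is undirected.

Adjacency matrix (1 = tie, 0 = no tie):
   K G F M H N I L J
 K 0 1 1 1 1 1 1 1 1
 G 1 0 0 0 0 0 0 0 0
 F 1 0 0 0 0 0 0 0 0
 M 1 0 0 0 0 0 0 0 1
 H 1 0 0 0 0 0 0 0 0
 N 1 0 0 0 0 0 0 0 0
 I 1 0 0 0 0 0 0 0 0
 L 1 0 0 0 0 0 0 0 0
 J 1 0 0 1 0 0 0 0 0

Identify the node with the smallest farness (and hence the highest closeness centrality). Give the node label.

Farness (sum of distances to all others) for each node — F:15, G:15, H:15, I:15, J:14, K:8, L:15, M:14, N:15.
The smallest farness is 8, for K, so K has the highest closeness.

K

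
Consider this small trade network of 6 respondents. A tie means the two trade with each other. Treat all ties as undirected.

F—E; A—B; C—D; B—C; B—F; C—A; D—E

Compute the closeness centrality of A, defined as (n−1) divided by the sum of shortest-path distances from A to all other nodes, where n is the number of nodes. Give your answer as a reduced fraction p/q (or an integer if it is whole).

Distances from A: B:1, C:1, D:2, E:3, F:2. Sum = 9.
n = 6, so closeness = 5/9.

5/9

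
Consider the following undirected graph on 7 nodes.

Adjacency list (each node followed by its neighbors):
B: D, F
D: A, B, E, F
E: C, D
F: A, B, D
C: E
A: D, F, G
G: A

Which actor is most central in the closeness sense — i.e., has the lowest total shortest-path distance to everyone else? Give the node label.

D

Farness (sum of distances to all others) for each node — A:10, B:12, C:16, D:8, E:11, F:10, G:15.
The smallest farness is 8, for D, so D has the highest closeness.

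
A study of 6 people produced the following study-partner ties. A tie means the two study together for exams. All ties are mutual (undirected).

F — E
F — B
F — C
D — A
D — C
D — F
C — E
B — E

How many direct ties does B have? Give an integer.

2

B is directly tied to E and F. That is 2 neighbors, so the degree of B is 2.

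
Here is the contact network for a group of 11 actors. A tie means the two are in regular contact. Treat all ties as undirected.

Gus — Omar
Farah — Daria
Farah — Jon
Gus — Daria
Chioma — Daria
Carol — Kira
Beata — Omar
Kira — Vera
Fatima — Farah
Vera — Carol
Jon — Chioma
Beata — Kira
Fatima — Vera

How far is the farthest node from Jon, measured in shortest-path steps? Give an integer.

5

Distances from Jon: Beata:5, Carol:4, Chioma:1, Daria:2, Farah:1, Fatima:2, Gus:3, Kira:4, Omar:4, Vera:3.
The largest is 5 (to Beata), so the eccentricity of Jon is 5.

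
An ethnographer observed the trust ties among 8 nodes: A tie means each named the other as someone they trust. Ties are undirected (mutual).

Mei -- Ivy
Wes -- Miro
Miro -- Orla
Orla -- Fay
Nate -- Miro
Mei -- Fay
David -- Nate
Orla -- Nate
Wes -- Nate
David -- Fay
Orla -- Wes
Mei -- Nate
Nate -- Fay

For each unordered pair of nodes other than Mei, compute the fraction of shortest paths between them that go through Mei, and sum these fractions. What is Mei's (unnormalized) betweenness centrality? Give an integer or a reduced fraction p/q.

6

Pairs whose geodesics pass through Mei — Miro–Ivy: 1; David–Ivy: 2/2; Wes–Ivy: 1; Ivy–Orla: 2/2; Ivy–Nate: 1; Ivy–Fay: 1.
All other pairs contribute 0.
Summing the contributions gives betweenness(Mei) = 6.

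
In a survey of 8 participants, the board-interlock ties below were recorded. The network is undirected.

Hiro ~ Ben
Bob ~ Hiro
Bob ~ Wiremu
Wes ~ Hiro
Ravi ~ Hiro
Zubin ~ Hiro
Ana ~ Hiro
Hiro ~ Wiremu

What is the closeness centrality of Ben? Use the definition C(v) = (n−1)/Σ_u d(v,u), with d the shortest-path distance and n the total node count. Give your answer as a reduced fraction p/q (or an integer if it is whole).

7/13

Distances from Ben: Ana:2, Bob:2, Hiro:1, Ravi:2, Wes:2, Wiremu:2, Zubin:2. Sum = 13.
n = 8, so closeness = 7/13.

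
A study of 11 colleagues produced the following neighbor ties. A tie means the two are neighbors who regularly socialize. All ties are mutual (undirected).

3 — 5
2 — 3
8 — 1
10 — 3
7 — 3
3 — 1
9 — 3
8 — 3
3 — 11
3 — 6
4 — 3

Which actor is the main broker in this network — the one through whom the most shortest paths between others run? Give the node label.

3

Unnormalized betweenness of each node: 1:0, 2:0, 3:44, 4:0, 5:0, 6:0, 7:0, 8:0, 9:0, 10:0, 11:0.
3 has the largest value, 44, making it the main broker — the node through which the most shortest paths run.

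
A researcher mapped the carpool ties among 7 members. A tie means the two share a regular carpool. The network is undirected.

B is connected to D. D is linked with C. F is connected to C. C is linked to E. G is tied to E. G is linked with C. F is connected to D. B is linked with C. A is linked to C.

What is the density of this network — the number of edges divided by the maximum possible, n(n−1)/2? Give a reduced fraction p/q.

3/7

There are 9 edges and 7 nodes, so the maximum possible is C(7,2) = 21.
Density = 9/21 = 3/7.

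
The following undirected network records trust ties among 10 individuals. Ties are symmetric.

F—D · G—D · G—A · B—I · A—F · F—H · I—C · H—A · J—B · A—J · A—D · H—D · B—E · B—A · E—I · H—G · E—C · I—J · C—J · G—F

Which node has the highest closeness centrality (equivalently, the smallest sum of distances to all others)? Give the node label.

Farness (sum of distances to all others) for each node — A:12, B:14, C:19, D:17, E:19, F:17, G:17, H:17, I:18, J:14.
The smallest farness is 12, for A, so A has the highest closeness.

A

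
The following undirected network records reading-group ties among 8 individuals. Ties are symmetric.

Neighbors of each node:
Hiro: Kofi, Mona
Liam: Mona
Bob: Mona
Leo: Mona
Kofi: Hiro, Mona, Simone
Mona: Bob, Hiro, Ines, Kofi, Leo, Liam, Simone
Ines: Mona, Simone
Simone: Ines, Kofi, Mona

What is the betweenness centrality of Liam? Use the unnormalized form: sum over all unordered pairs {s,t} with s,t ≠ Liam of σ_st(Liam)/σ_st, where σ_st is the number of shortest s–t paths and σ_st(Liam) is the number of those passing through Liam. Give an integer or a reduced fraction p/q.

0

No shortest path between any pair of other nodes passes through Liam.
Summing the contributions gives betweenness(Liam) = 0.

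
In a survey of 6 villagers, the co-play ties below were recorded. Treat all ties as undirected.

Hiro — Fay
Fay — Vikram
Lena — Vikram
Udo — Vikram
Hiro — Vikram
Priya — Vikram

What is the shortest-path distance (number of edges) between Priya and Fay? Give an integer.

One shortest route is Priya – Vikram – Fay, which uses 2 edges, and Priya and Fay are not directly tied, so nothing shorter exists. So d(Priya,Fay) = 2.

2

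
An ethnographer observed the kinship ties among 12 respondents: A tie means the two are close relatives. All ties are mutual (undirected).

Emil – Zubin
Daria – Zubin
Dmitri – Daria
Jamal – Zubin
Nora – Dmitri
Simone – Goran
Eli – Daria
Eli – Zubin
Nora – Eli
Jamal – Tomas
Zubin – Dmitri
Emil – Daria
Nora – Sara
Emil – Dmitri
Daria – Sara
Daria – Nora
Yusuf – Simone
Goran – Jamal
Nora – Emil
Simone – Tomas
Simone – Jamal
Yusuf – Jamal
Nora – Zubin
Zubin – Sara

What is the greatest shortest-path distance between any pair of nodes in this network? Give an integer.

Eccentricity of each node (its greatest distance to any other): Daria:3, Dmitri:3, Eli:3, Emil:3, Goran:3, Jamal:2, Nora:3, Sara:3, Simone:3, Tomas:3, Yusuf:3, Zubin:2.
The maximum eccentricity is 3, realized for instance by the pair Goran–Emil via Goran – Jamal – Zubin – Emil. So the diameter is 3.

3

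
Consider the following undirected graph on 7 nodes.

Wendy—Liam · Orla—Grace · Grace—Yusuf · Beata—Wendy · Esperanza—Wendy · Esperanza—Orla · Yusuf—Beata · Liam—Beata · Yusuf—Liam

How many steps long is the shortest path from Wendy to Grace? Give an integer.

One shortest route is Wendy – Esperanza – Orla – Grace, which uses 3 edges, and at distance 2 from Wendy we only reach {Orla, Yusuf}, which does not include Grace. So d(Wendy,Grace) = 3.

3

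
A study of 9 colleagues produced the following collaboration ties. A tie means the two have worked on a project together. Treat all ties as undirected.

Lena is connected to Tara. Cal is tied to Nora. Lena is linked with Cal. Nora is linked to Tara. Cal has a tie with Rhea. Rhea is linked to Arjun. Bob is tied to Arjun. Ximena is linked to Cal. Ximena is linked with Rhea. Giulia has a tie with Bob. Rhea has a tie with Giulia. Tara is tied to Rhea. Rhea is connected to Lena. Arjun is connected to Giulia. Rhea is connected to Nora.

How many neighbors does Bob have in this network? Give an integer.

2

Bob is directly tied to Arjun and Giulia. That is 2 neighbors, so the degree of Bob is 2.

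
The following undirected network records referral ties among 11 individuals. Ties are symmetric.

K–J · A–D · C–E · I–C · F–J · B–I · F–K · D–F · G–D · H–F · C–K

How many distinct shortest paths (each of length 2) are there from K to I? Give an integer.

The shortest distance is 2, and the only length-2 path is K–C–I. So there is exactly 1 shortest path.

1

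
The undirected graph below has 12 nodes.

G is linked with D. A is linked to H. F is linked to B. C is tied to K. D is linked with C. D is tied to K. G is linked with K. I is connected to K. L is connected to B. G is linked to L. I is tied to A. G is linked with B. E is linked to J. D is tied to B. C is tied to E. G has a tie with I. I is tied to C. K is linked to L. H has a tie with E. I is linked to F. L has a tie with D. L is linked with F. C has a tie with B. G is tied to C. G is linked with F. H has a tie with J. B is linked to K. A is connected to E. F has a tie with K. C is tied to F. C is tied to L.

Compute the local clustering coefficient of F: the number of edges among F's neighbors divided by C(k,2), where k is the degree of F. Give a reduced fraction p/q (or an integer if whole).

F's neighbors: B, C, G, I, K, and L (k = 6).
Possible neighbor pairs: C(6,2) = 15. Edges among them: B–C, B–G, B–K, B–L, C–G, C–I, C–K, C–L, G–I, G–K, G–L, I–K, K–L → e = 13.
Clustering(F) = 13/15.

13/15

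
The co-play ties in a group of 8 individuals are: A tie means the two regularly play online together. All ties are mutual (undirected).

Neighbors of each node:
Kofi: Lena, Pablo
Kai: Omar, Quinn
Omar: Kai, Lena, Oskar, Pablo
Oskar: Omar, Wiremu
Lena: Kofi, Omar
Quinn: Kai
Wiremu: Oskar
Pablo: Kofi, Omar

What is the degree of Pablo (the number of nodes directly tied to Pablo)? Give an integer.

2

Pablo is directly tied to Kofi and Omar. That is 2 neighbors, so the degree of Pablo is 2.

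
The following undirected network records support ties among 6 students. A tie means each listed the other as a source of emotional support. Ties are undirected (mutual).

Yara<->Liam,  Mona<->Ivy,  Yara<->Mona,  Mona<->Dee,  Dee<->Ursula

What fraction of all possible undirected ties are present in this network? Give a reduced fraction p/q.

1/3

There are 5 edges and 6 nodes, so the maximum possible is C(6,2) = 15.
Density = 5/15 = 1/3.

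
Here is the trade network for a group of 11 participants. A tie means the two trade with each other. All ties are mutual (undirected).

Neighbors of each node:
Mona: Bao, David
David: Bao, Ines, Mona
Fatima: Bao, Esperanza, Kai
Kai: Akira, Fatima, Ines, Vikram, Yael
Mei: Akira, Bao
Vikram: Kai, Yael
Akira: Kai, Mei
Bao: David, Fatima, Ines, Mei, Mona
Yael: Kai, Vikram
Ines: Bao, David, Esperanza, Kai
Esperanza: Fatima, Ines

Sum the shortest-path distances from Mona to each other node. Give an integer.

Distances from Mona: Akira:3, Bao:1, David:1, Esperanza:3, Fatima:2, Ines:2, Kai:3, Mei:2, Vikram:4, Yael:4.
Sum = 3 + 1 + 1 + 3 + 2 + 2 + 3 + 2 + 4 + 4 = 25.

25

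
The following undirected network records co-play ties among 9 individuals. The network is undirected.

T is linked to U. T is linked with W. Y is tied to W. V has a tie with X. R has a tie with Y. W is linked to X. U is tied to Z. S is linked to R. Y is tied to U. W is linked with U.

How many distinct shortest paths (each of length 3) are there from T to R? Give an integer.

The shortest distance is 3. The length-3 paths are: T–W–Y–R; T–U–Y–R.
That gives 2 distinct shortest paths.

2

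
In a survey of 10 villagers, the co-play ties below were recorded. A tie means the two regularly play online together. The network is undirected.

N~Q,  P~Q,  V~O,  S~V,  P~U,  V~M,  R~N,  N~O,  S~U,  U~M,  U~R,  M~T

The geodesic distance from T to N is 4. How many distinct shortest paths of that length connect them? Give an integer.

The shortest distance is 4. The length-4 paths are: T–M–U–R–N; T–M–V–O–N.
That gives 2 distinct shortest paths.

2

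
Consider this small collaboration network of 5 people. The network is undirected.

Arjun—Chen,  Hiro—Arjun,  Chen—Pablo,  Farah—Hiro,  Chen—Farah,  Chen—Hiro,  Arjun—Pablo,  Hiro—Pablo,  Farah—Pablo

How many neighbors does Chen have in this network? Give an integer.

Chen is directly tied to Arjun, Farah, Hiro, and Pablo. That is 4 neighbors, so the degree of Chen is 4.

4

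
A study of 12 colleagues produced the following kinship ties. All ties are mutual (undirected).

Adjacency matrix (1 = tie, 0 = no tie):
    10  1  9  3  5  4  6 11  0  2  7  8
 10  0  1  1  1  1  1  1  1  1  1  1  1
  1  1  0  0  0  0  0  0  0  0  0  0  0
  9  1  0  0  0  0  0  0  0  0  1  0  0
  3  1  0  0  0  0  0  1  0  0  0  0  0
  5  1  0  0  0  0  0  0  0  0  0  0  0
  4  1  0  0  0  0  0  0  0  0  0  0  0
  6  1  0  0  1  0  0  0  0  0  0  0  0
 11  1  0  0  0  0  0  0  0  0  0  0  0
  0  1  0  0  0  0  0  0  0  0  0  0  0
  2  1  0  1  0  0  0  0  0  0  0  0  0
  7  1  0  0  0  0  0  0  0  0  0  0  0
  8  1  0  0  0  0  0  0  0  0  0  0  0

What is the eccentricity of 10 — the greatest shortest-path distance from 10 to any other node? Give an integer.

Distances from 10: 0:1, 1:1, 2:1, 3:1, 4:1, 5:1, 6:1, 7:1, 8:1, 9:1, 11:1.
The largest is 1 (to 1, 9, 3, 5, 4, 6, 11, 0, 2, 7, and 8), so the eccentricity of 10 is 1.

1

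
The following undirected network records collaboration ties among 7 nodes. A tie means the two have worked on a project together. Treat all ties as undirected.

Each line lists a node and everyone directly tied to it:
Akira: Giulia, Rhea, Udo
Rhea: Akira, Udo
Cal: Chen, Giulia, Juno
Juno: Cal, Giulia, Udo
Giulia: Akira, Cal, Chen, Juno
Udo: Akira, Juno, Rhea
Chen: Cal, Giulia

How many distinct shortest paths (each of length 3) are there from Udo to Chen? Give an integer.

The shortest distance is 3. The length-3 paths are: Udo–Akira–Giulia–Chen; Udo–Juno–Giulia–Chen; Udo–Juno–Cal–Chen.
That gives 3 distinct shortest paths.

3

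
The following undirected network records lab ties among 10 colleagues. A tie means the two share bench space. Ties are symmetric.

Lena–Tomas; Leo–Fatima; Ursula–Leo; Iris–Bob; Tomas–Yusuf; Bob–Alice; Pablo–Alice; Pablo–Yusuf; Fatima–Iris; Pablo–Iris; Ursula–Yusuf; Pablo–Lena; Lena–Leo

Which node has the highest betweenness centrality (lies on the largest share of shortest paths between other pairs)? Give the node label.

Unnormalized betweenness of each node: Alice:7/3, Bob:1, Fatima:17/6, Iris:43/6, Lena:6, Leo:16/3, Pablo:85/6, Tomas:1/2, Ursula:3/2, Yusuf:37/6.
Pablo has the largest value, 85/6, making it the main broker — the node through which the most shortest paths run.

Pablo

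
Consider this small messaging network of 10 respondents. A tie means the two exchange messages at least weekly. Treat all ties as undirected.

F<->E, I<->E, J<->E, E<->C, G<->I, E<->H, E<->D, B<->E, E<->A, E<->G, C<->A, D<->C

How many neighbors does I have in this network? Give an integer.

2

I is directly tied to E and G. That is 2 neighbors, so the degree of I is 2.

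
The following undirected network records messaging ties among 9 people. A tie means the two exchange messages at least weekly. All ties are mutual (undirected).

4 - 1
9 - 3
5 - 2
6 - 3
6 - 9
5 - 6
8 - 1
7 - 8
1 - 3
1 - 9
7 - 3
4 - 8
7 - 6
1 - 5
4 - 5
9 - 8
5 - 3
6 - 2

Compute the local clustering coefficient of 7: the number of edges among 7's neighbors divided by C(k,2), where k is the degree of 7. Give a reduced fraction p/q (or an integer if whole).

1/3

7's neighbors: 3, 6, and 8 (k = 3).
Possible neighbor pairs: C(3,2) = 3. Edges among them: 3–6 → e = 1.
Clustering(7) = 1/3.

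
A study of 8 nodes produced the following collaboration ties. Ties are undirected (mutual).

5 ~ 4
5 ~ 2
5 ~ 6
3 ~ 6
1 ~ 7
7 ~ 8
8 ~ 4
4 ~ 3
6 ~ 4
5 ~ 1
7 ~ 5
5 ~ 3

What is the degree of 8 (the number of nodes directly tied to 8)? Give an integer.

2

8 is directly tied to 4 and 7. That is 2 neighbors, so the degree of 8 is 2.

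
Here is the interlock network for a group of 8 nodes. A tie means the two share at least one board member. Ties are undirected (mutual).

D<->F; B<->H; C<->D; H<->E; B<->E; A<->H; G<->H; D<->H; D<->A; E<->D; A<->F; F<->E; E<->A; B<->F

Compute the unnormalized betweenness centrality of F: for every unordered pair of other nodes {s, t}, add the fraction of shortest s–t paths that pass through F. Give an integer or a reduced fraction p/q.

1

Pairs whose geodesics pass through F — A–B: 1/3; D–B: 1/3; B–C: 1/3.
All other pairs contribute 0.
Summing the contributions gives betweenness(F) = 1.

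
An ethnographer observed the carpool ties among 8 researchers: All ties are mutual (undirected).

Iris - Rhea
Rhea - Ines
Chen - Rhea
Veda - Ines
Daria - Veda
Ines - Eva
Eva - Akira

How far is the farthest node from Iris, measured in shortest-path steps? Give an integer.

Distances from Iris: Akira:4, Chen:2, Daria:4, Eva:3, Ines:2, Rhea:1, Veda:3.
The largest is 4 (to Akira and Daria), so the eccentricity of Iris is 4.

4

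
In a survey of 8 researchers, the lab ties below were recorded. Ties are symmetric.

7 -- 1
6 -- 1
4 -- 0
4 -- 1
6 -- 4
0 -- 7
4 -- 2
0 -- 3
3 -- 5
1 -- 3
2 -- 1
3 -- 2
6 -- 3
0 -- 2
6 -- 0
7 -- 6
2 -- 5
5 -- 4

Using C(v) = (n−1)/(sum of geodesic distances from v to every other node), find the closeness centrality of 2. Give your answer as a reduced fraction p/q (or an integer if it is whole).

Distances from 2: 0:1, 1:1, 3:1, 4:1, 5:1, 6:2, 7:2. Sum = 9.
n = 8, so closeness = 7/9.

7/9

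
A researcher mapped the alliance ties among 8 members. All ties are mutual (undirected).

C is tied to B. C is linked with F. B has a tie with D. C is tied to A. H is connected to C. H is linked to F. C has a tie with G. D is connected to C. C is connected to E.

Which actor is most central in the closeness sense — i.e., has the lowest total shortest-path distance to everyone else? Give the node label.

C

Farness (sum of distances to all others) for each node — A:13, B:12, C:7, D:12, E:13, F:12, G:13, H:12.
The smallest farness is 7, for C, so C has the highest closeness.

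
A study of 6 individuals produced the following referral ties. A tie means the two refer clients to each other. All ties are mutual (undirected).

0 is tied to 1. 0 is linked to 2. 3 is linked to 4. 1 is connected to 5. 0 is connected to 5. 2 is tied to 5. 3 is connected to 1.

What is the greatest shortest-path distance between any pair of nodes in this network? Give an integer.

4

Eccentricity of each node (its greatest distance to any other): 0:3, 1:2, 2:4, 3:3, 4:4, 5:3.
The maximum eccentricity is 4, realized for instance by the pair 4–2 via 4 – 3 – 1 – 5 – 2. So the diameter is 4.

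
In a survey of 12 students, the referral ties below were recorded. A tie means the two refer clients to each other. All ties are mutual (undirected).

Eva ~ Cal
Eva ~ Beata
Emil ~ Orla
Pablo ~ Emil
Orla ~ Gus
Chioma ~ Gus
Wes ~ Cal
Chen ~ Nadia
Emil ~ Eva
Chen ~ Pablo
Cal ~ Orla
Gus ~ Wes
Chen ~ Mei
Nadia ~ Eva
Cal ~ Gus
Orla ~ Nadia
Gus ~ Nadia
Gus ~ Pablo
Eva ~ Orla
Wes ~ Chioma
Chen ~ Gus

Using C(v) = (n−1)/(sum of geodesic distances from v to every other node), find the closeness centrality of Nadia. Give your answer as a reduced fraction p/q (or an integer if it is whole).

11/18

Distances from Nadia: Beata:2, Cal:2, Chen:1, Chioma:2, Emil:2, Eva:1, Gus:1, Mei:2, Orla:1, Pablo:2, Wes:2. Sum = 18.
n = 12, so closeness = 11/18.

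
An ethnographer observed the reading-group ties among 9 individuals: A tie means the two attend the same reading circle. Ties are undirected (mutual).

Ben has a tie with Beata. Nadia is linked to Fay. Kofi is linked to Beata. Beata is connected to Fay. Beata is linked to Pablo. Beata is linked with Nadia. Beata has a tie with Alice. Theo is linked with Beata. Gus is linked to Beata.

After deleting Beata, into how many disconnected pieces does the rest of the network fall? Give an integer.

Without Beata, the remaining ties split the others into: {Fay, Nadia}; {Ben}; {Pablo}; {Gus}; {Kofi}; {Theo}; {Alice}.
That's 7 separate components.

7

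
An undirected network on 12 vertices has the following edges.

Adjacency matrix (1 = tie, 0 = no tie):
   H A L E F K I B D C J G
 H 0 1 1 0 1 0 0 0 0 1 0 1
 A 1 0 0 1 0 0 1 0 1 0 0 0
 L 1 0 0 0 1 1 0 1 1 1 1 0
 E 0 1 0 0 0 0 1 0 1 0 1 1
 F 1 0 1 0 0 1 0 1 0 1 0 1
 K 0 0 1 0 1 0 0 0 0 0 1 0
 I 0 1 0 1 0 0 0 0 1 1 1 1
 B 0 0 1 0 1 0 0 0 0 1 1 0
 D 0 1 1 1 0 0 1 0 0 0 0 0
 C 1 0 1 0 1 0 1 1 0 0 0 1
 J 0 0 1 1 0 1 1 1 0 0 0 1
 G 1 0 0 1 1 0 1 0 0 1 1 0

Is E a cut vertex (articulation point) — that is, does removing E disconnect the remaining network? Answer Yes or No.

No

Even without E, every remaining node can still reach every other (the residual graph is connected), so E is not a cut vertex.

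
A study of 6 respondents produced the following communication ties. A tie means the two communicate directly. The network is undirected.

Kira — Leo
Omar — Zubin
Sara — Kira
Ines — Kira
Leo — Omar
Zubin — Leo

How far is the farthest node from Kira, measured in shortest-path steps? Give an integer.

2

Distances from Kira: Ines:1, Leo:1, Omar:2, Sara:1, Zubin:2.
The largest is 2 (to Zubin and Omar), so the eccentricity of Kira is 2.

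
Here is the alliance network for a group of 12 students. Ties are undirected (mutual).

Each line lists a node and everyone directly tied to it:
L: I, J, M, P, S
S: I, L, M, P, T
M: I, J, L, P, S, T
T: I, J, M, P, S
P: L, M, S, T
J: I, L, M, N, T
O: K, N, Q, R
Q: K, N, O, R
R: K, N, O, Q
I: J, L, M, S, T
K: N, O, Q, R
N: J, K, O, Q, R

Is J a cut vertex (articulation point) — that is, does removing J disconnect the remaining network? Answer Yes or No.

Removing J leaves {I, L, M, P, S, and T} with no path to {K, N, O, Q, and R}, so the network splits into 2 components. J is a cut vertex.

Yes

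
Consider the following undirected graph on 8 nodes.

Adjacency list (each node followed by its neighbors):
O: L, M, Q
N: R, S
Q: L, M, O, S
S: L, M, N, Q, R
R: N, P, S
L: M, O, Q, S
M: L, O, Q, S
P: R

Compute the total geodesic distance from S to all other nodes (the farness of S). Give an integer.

Distances from S: L:1, M:1, N:1, O:2, P:2, Q:1, R:1.
Sum = 1 + 1 + 1 + 2 + 2 + 1 + 1 = 9.

9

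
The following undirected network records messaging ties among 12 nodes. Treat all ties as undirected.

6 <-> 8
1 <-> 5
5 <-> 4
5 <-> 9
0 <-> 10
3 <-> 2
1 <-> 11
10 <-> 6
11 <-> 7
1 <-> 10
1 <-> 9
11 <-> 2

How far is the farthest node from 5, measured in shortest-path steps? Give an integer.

Distances from 5: 0:3, 1:1, 2:3, 3:4, 4:1, 6:3, 7:3, 8:4, 9:1, 10:2, 11:2.
The largest is 4 (to 3 and 8), so the eccentricity of 5 is 4.

4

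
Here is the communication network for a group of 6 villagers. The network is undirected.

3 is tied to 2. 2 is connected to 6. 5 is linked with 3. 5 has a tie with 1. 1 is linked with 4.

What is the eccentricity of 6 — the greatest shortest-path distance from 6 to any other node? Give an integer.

Distances from 6: 1:4, 2:1, 3:2, 4:5, 5:3.
The largest is 5 (to 4), so the eccentricity of 6 is 5.

5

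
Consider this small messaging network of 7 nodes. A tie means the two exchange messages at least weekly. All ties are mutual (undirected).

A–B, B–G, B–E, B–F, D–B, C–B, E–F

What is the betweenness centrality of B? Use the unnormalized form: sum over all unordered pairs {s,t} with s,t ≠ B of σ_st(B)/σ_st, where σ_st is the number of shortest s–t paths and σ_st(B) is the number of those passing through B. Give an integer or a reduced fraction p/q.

Pairs whose geodesics pass through B — G–C: 1; G–A: 1; G–D: 1; G–E: 1; G–F: 1; C–A: 1; C–D: 1; C–E: 1; C–F: 1; A–D: 1; A–E: 1; A–F: 1; D–E: 1; D–F: 1.
All other pairs contribute 0.
Summing the contributions gives betweenness(B) = 14.

14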